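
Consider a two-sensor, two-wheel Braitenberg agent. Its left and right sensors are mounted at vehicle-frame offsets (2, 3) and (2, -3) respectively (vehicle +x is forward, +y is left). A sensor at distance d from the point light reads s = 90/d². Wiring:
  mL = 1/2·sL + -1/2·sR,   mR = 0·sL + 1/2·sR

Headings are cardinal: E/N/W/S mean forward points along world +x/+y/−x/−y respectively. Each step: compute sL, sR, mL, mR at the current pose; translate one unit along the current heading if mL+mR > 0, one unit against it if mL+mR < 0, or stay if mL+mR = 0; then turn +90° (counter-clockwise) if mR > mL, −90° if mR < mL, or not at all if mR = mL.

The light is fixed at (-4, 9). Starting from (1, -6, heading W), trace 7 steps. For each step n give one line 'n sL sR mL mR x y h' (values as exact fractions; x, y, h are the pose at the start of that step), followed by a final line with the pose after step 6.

0 10/37 10/17 -100/629 5/17 1 -6 W
1 45/169 9/29 -108/4901 9/58 0 -6 S
2 18/41 90/397 1728/16277 45/397 0 -7 E
3 9/20 9/26 27/520 9/52 1 -7 N
4 10/37 10/17 -100/629 5/17 1 -6 W
5 45/169 9/29 -108/4901 9/58 0 -6 S
6 18/41 90/397 1728/16277 45/397 0 -7 E
final 1 -7 N

n=0: pose=(1,-6,W); sL=10/37, sR=10/17; mL=-100/629, mR=5/17; mL+mR=5/37 → advance +1; mR−mL=285/629 → turn +1·90°
n=1: pose=(0,-6,S); sL=45/169, sR=9/29; mL=-108/4901, mR=9/58; mL+mR=45/338 → advance +1; mR−mL=1737/9802 → turn +1·90°
n=2: pose=(0,-7,E); sL=18/41, sR=90/397; mL=1728/16277, mR=45/397; mL+mR=9/41 → advance +1; mR−mL=117/16277 → turn +1·90°
n=3: pose=(1,-7,N); sL=9/20, sR=9/26; mL=27/520, mR=9/52; mL+mR=9/40 → advance +1; mR−mL=63/520 → turn +1·90°
n=4: pose=(1,-6,W); sL=10/37, sR=10/17; mL=-100/629, mR=5/17; mL+mR=5/37 → advance +1; mR−mL=285/629 → turn +1·90°
n=5: pose=(0,-6,S); sL=45/169, sR=9/29; mL=-108/4901, mR=9/58; mL+mR=45/338 → advance +1; mR−mL=1737/9802 → turn +1·90°
n=6: pose=(0,-7,E); sL=18/41, sR=90/397; mL=1728/16277, mR=45/397; mL+mR=9/41 → advance +1; mR−mL=117/16277 → turn +1·90°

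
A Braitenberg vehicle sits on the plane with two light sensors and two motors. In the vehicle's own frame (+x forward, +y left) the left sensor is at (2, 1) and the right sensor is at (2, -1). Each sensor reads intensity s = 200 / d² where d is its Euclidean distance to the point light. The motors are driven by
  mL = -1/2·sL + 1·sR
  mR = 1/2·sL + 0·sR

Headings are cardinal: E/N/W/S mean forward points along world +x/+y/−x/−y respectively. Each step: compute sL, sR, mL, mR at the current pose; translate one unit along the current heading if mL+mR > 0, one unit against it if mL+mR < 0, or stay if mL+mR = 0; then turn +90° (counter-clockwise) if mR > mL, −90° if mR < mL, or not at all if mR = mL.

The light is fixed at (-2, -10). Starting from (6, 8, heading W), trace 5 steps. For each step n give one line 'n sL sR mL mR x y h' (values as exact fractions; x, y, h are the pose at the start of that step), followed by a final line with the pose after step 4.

n=0: pose=(6,8,W); sL=8/13, sR=200/397; mL=1012/5161, mR=4/13; mL+mR=200/397 → advance +1; mR−mL=576/5161 → turn +1·90°
n=1: pose=(5,8,S); sL=5/8, sR=50/73; mL=435/1168, mR=5/16; mL+mR=50/73 → advance +1; mR−mL=-35/584 → turn -1·90°
n=2: pose=(5,7,W); sL=200/281, sR=200/349; mL=21300/98069, mR=100/281; mL+mR=200/349 → advance +1; mR−mL=13600/98069 → turn +1·90°
n=3: pose=(4,7,S); sL=100/137, sR=4/5; mL=298/685, mR=50/137; mL+mR=4/5 → advance +1; mR−mL=-48/685 → turn -1·90°
n=4: pose=(4,6,W); sL=200/241, sR=40/61; mL=3540/14701, mR=100/241; mL+mR=40/61 → advance +1; mR−mL=2560/14701 → turn +1·90°

0 8/13 200/397 1012/5161 4/13 6 8 W
1 5/8 50/73 435/1168 5/16 5 8 S
2 200/281 200/349 21300/98069 100/281 5 7 W
3 100/137 4/5 298/685 50/137 4 7 S
4 200/241 40/61 3540/14701 100/241 4 6 W
final 3 6 S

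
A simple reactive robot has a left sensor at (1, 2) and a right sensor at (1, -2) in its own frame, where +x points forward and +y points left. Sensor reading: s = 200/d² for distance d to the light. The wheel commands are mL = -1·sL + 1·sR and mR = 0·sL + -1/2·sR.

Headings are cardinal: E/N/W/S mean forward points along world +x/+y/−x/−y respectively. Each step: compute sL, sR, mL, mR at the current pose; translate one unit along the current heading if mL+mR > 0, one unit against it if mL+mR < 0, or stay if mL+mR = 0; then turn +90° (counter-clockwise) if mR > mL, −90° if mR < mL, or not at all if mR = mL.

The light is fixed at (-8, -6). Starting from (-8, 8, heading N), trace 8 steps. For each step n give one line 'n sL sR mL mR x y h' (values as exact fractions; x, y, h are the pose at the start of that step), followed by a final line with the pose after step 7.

0 200/229 200/229 0 -100/229 -8 8 N
1 100/113 100/61 5200/6893 -50/61 -8 7 E
2 40/29 200/153 -320/4437 -100/153 -9 7 S
3 50/37 10/13 -280/481 -5/13 -9 8 W
4 200/173 200/173 0 -100/173 -8 8 S
5 20/17 20/29 -240/493 -10/29 -8 9 W
6 40/41 200/197 320/8077 -100/197 -7 9 S
7 50/49 50/81 -1600/3969 -25/81 -7 10 W
final -6 10 S

n=0: pose=(-8,8,N); sL=200/229, sR=200/229; mL=0, mR=-100/229; mL+mR=-100/229 → advance -1; mR−mL=-100/229 → turn -1·90°
n=1: pose=(-8,7,E); sL=100/113, sR=100/61; mL=5200/6893, mR=-50/61; mL+mR=-450/6893 → advance -1; mR−mL=-10850/6893 → turn -1·90°
n=2: pose=(-9,7,S); sL=40/29, sR=200/153; mL=-320/4437, mR=-100/153; mL+mR=-3220/4437 → advance -1; mR−mL=-860/1479 → turn -1·90°
n=3: pose=(-9,8,W); sL=50/37, sR=10/13; mL=-280/481, mR=-5/13; mL+mR=-465/481 → advance -1; mR−mL=95/481 → turn +1·90°
n=4: pose=(-8,8,S); sL=200/173, sR=200/173; mL=0, mR=-100/173; mL+mR=-100/173 → advance -1; mR−mL=-100/173 → turn -1·90°
n=5: pose=(-8,9,W); sL=20/17, sR=20/29; mL=-240/493, mR=-10/29; mL+mR=-410/493 → advance -1; mR−mL=70/493 → turn +1·90°
n=6: pose=(-7,9,S); sL=40/41, sR=200/197; mL=320/8077, mR=-100/197; mL+mR=-3780/8077 → advance -1; mR−mL=-4420/8077 → turn -1·90°
n=7: pose=(-7,10,W); sL=50/49, sR=50/81; mL=-1600/3969, mR=-25/81; mL+mR=-2825/3969 → advance -1; mR−mL=125/1323 → turn +1·90°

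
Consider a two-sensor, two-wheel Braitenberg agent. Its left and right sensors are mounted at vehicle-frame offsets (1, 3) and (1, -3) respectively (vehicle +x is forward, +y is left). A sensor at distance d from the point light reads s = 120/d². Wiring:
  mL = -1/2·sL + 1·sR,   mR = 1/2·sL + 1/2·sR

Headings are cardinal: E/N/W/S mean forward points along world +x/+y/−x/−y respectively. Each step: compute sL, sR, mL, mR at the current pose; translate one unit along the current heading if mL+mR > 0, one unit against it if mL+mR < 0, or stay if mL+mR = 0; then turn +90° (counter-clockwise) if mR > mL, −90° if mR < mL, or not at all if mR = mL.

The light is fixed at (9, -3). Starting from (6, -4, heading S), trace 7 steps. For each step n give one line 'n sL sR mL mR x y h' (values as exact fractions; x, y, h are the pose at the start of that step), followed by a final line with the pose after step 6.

0 30 3 -12 33/2 6 -4 S
1 24 120/29 -228/29 408/29 6 -5 E
2 60/13 60 750/13 420/13 7 -5 N
3 24 120/17 -84/17 264/17 7 -4 E
4 15/2 30 105/4 75/4 8 -4 N
5 40/3 40/3 20/3 40/3 8 -3 E
6 12 12 6 12 9 -3 N
final 9 -2 W

n=0: pose=(6,-4,S); sL=30, sR=3; mL=-12, mR=33/2; mL+mR=9/2 → advance +1; mR−mL=57/2 → turn +1·90°
n=1: pose=(6,-5,E); sL=24, sR=120/29; mL=-228/29, mR=408/29; mL+mR=180/29 → advance +1; mR−mL=636/29 → turn +1·90°
n=2: pose=(7,-5,N); sL=60/13, sR=60; mL=750/13, mR=420/13; mL+mR=90 → advance +1; mR−mL=-330/13 → turn -1·90°
n=3: pose=(7,-4,E); sL=24, sR=120/17; mL=-84/17, mR=264/17; mL+mR=180/17 → advance +1; mR−mL=348/17 → turn +1·90°
n=4: pose=(8,-4,N); sL=15/2, sR=30; mL=105/4, mR=75/4; mL+mR=45 → advance +1; mR−mL=-15/2 → turn -1·90°
n=5: pose=(8,-3,E); sL=40/3, sR=40/3; mL=20/3, mR=40/3; mL+mR=20 → advance +1; mR−mL=20/3 → turn +1·90°
n=6: pose=(9,-3,N); sL=12, sR=12; mL=6, mR=12; mL+mR=18 → advance +1; mR−mL=6 → turn +1·90°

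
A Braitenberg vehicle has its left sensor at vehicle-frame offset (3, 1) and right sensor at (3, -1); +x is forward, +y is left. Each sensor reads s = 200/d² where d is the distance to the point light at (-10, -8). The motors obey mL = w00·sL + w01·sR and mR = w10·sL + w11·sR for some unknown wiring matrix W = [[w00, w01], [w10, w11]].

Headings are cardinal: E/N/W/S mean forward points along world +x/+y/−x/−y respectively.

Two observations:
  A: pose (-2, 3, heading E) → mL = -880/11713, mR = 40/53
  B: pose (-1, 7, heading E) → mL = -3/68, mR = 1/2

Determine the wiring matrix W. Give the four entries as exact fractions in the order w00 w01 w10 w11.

obs A: pose=(-2,3,E) → sL=40/53, sR=200/221, mL=-880/11713, mR=40/53
obs B: pose=(-1,7,E) → sL=1/2, sR=10/17, mL=-3/68, mR=1/2
sensor matrix S = [[40/53, 200/221], [1/2, 10/17]]; det S = -100/11713
solve [mL_A; mL_B] = S·[w00; w01] and [mR_A; mR_B] = S·[w10; w11]:
  w00 = 1/2, w01 = -1/2, w10 = 1, w11 = 0

1/2 -1/2 1 0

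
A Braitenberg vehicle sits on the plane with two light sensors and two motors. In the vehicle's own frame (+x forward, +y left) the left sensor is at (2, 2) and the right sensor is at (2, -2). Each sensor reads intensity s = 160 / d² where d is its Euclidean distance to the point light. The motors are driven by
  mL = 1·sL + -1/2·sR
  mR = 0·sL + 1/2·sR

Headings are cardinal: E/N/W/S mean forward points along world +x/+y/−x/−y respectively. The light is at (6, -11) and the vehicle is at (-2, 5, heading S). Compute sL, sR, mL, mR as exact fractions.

left sensor world pos  = (0, 3); dL² = 232
right sensor world pos = (-4, 3); dR² = 296
sL = 160/232 = 20/29
sR = 160/296 = 20/37
mL = 1·sL + -1/2·sR = 450/1073
mR = 0·sL + 1/2·sR = 10/37

20/29 20/37 450/1073 10/37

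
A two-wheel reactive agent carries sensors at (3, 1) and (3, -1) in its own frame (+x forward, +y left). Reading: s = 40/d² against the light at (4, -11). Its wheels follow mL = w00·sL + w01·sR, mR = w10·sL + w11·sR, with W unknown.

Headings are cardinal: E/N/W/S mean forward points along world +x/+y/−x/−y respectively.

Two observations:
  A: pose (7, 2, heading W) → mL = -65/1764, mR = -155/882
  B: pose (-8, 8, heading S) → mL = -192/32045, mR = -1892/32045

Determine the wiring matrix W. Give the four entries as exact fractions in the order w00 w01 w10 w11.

obs A: pose=(7,2,W) → sL=5/18, sR=10/49, mL=-65/1764, mR=-155/882
obs B: pose=(-8,8,S) → sL=40/377, sR=8/85, mL=-192/32045, mR=-1892/32045
sensor matrix S = [[5/18, 10/49], [40/377, 8/85]]; det S = 12692/2826369
solve [mL_A; mL_B] = S·[w00; w01] and [mR_A; mR_B] = S·[w10; w11]:
  w00 = -1/2, w01 = 1/2, w10 = -1, w11 = 1/2

-1/2 1/2 -1 1/2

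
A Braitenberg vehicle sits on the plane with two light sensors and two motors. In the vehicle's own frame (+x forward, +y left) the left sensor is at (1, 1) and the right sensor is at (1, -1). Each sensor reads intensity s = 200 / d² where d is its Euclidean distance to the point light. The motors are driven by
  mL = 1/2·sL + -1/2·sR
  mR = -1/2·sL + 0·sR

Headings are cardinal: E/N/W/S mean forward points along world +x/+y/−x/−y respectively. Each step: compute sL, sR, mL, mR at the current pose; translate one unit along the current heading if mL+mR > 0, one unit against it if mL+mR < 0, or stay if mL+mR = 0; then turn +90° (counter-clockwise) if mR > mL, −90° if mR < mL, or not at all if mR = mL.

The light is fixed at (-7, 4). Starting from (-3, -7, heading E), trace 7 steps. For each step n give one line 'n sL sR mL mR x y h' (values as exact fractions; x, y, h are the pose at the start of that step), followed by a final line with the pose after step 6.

0 8/5 200/169 176/845 -4/5 -3 -7 E
1 5/4 50/37 -15/296 -5/8 -4 -7 S
2 8/5 40/17 -32/85 -4/5 -4 -6 W
3 20/9 100/53 80/477 -10/9 -3 -6 N
4 8/5 200/169 176/845 -4/5 -3 -7 E
5 5/4 50/37 -15/296 -5/8 -4 -7 S
6 8/5 40/17 -32/85 -4/5 -4 -6 W
final -3 -6 N

n=0: pose=(-3,-7,E); sL=8/5, sR=200/169; mL=176/845, mR=-4/5; mL+mR=-100/169 → advance -1; mR−mL=-852/845 → turn -1·90°
n=1: pose=(-4,-7,S); sL=5/4, sR=50/37; mL=-15/296, mR=-5/8; mL+mR=-25/37 → advance -1; mR−mL=-85/148 → turn -1·90°
n=2: pose=(-4,-6,W); sL=8/5, sR=40/17; mL=-32/85, mR=-4/5; mL+mR=-20/17 → advance -1; mR−mL=-36/85 → turn -1·90°
n=3: pose=(-3,-6,N); sL=20/9, sR=100/53; mL=80/477, mR=-10/9; mL+mR=-50/53 → advance -1; mR−mL=-610/477 → turn -1·90°
n=4: pose=(-3,-7,E); sL=8/5, sR=200/169; mL=176/845, mR=-4/5; mL+mR=-100/169 → advance -1; mR−mL=-852/845 → turn -1·90°
n=5: pose=(-4,-7,S); sL=5/4, sR=50/37; mL=-15/296, mR=-5/8; mL+mR=-25/37 → advance -1; mR−mL=-85/148 → turn -1·90°
n=6: pose=(-4,-6,W); sL=8/5, sR=40/17; mL=-32/85, mR=-4/5; mL+mR=-20/17 → advance -1; mR−mL=-36/85 → turn -1·90°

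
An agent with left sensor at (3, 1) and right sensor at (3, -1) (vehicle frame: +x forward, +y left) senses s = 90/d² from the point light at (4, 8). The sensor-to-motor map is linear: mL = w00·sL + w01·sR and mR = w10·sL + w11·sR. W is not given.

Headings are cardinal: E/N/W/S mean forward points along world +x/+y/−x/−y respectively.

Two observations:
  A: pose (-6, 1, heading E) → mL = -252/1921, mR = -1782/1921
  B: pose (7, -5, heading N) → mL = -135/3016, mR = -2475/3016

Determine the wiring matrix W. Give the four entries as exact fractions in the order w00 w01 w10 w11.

-1/2 1/2 -1/2 -1/2

obs A: pose=(-6,1,E) → sL=18/17, sR=90/113, mL=-252/1921, mR=-1782/1921
obs B: pose=(7,-5,N) → sL=45/52, sR=45/58, mL=-135/3016, mR=-2475/3016
sensor matrix S = [[18/17, 90/113], [45/52, 45/58]]; det S = 191565/1448434
solve [mL_A; mL_B] = S·[w00; w01] and [mR_A; mR_B] = S·[w10; w11]:
  w00 = -1/2, w01 = 1/2, w10 = -1/2, w11 = -1/2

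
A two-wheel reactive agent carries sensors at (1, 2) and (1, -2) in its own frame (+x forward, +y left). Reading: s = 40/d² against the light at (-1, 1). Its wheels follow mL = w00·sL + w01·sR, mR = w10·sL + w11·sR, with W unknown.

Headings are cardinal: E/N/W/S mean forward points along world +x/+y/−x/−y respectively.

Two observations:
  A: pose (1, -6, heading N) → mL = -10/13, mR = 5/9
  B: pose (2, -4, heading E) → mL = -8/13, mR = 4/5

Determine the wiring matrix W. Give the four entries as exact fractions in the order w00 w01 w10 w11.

0 -1 1/2 0

obs A: pose=(1,-6,N) → sL=10/9, sR=10/13, mL=-10/13, mR=5/9
obs B: pose=(2,-4,E) → sL=8/5, sR=8/13, mL=-8/13, mR=4/5
sensor matrix S = [[10/9, 10/13], [8/5, 8/13]]; det S = -64/117
solve [mL_A; mL_B] = S·[w00; w01] and [mR_A; mR_B] = S·[w10; w11]:
  w00 = 0, w01 = -1, w10 = 1/2, w11 = 0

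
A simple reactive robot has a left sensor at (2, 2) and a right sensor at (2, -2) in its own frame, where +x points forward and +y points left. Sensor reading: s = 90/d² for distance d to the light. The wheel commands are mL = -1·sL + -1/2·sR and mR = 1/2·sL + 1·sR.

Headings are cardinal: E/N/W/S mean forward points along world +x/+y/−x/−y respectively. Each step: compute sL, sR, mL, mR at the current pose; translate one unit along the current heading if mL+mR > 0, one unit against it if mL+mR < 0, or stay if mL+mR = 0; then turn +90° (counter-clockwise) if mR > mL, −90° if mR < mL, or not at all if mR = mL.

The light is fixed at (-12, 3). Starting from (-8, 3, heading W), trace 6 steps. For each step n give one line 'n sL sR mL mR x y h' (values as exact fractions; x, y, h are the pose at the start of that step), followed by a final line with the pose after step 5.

0 45/4 45/4 -135/8 135/8 -8 3 W
1 9/4 45/4 -63/8 99/8 -8 3 S
2 90/37 2 -127/37 119/37 -8 2 E
3 45 45/13 -1215/26 675/26 -9 2 N
4 90/17 90 -855/17 1575/17 -9 1 W
5 45/16 45/8 -45/8 225/32 -10 1 S
final -10 0 E

n=0: pose=(-8,3,W); sL=45/4, sR=45/4; mL=-135/8, mR=135/8; mL+mR=0 → advance +0; mR−mL=135/4 → turn +1·90°
n=1: pose=(-8,3,S); sL=9/4, sR=45/4; mL=-63/8, mR=99/8; mL+mR=9/2 → advance +1; mR−mL=81/4 → turn +1·90°
n=2: pose=(-8,2,E); sL=90/37, sR=2; mL=-127/37, mR=119/37; mL+mR=-8/37 → advance -1; mR−mL=246/37 → turn +1·90°
n=3: pose=(-9,2,N); sL=45, sR=45/13; mL=-1215/26, mR=675/26; mL+mR=-270/13 → advance -1; mR−mL=945/13 → turn +1·90°
n=4: pose=(-9,1,W); sL=90/17, sR=90; mL=-855/17, mR=1575/17; mL+mR=720/17 → advance +1; mR−mL=2430/17 → turn +1·90°
n=5: pose=(-10,1,S); sL=45/16, sR=45/8; mL=-45/8, mR=225/32; mL+mR=45/32 → advance +1; mR−mL=405/32 → turn +1·90°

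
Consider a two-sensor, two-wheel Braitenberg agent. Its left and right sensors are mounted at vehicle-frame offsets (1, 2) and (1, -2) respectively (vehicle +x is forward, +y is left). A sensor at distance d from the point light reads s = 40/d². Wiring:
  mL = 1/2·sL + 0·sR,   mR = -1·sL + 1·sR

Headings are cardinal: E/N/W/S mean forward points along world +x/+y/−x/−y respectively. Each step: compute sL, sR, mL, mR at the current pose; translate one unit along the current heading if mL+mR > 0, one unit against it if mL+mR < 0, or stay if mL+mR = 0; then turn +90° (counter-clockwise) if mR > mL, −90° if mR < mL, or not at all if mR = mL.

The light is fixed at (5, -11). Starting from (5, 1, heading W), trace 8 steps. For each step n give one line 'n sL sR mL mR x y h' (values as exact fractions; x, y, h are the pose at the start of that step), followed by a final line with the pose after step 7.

n=0: pose=(5,1,W); sL=40/101, sR=40/197; mL=20/101, mR=-3840/19897; mL+mR=100/19897 → advance +1; mR−mL=-7780/19897 → turn -1·90°
n=1: pose=(4,1,N); sL=20/89, sR=4/17; mL=10/89, mR=16/1513; mL+mR=186/1513 → advance +1; mR−mL=-154/1513 → turn -1·90°
n=2: pose=(4,2,E); sL=8/45, sR=40/121; mL=4/45, mR=832/5445; mL+mR=1316/5445 → advance +1; mR−mL=116/1815 → turn +1·90°
n=3: pose=(5,2,N); sL=1/5, sR=1/5; mL=1/10, mR=0; mL+mR=1/10 → advance +1; mR−mL=-1/10 → turn -1·90°
n=4: pose=(5,3,E); sL=40/257, sR=8/29; mL=20/257, mR=896/7453; mL+mR=1476/7453 → advance +1; mR−mL=316/7453 → turn +1·90°
n=5: pose=(6,3,N); sL=20/113, sR=20/117; mL=10/113, mR=-80/13221; mL+mR=1090/13221 → advance +1; mR−mL=-1250/13221 → turn -1·90°
n=6: pose=(6,4,E); sL=40/293, sR=40/173; mL=20/293, mR=4800/50689; mL+mR=8260/50689 → advance +1; mR−mL=1340/50689 → turn +1·90°
n=7: pose=(7,4,N); sL=5/32, sR=5/34; mL=5/64, mR=-5/544; mL+mR=75/1088 → advance +1; mR−mL=-95/1088 → turn -1·90°

0 40/101 40/197 20/101 -3840/19897 5 1 W
1 20/89 4/17 10/89 16/1513 4 1 N
2 8/45 40/121 4/45 832/5445 4 2 E
3 1/5 1/5 1/10 0 5 2 N
4 40/257 8/29 20/257 896/7453 5 3 E
5 20/113 20/117 10/113 -80/13221 6 3 N
6 40/293 40/173 20/293 4800/50689 6 4 E
7 5/32 5/34 5/64 -5/544 7 4 N
final 7 5 E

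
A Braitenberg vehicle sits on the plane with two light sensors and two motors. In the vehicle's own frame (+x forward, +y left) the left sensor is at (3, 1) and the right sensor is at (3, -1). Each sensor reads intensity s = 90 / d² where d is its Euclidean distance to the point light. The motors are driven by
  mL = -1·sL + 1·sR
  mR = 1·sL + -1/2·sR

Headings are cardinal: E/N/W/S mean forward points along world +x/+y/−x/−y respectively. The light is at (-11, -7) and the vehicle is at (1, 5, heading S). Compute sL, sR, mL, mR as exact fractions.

left sensor world pos  = (2, 2); dL² = 250
right sensor world pos = (0, 2); dR² = 202
sL = 90/250 = 9/25
sR = 90/202 = 45/101
mL = -1·sL + 1·sR = 216/2525
mR = 1·sL + -1/2·sR = 693/5050

9/25 45/101 216/2525 693/5050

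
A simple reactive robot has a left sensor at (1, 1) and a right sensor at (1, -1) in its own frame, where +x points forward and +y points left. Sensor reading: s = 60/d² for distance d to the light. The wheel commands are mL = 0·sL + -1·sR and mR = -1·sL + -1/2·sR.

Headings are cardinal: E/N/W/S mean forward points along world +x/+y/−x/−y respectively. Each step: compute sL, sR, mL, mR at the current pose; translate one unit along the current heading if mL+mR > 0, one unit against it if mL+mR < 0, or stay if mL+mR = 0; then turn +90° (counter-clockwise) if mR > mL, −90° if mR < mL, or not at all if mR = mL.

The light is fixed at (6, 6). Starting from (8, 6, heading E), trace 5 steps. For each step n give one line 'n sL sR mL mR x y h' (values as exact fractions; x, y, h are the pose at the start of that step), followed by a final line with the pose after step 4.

0 6 6 -6 -9 8 6 E
1 12 60 -60 -42 7 6 S
2 15/2 15 -15 -15 7 7 E
3 12 60 -60 -42 6 7 E
4 15/2 15 -15 -15 5 7 N
final 5 6 N

n=0: pose=(8,6,E); sL=6, sR=6; mL=-6, mR=-9; mL+mR=-15 → advance -1; mR−mL=-3 → turn -1·90°
n=1: pose=(7,6,S); sL=12, sR=60; mL=-60, mR=-42; mL+mR=-102 → advance -1; mR−mL=18 → turn +1·90°
n=2: pose=(7,7,E); sL=15/2, sR=15; mL=-15, mR=-15; mL+mR=-30 → advance -1; mR−mL=0 → turn +0·90°
n=3: pose=(6,7,E); sL=12, sR=60; mL=-60, mR=-42; mL+mR=-102 → advance -1; mR−mL=18 → turn +1·90°
n=4: pose=(5,7,N); sL=15/2, sR=15; mL=-15, mR=-15; mL+mR=-30 → advance -1; mR−mL=0 → turn +0·90°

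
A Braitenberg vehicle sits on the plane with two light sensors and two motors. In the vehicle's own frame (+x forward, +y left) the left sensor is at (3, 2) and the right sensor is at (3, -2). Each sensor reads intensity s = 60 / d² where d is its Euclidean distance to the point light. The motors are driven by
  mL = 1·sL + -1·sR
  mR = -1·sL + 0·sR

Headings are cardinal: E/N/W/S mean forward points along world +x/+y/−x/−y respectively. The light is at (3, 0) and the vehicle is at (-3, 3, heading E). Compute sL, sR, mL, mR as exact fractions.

left sensor world pos  = (0, 5); dL² = 34
right sensor world pos = (0, 1); dR² = 10
sL = 60/34 = 30/17
sR = 60/10 = 6
mL = 1·sL + -1·sR = -72/17
mR = -1·sL + 0·sR = -30/17

30/17 6 -72/17 -30/17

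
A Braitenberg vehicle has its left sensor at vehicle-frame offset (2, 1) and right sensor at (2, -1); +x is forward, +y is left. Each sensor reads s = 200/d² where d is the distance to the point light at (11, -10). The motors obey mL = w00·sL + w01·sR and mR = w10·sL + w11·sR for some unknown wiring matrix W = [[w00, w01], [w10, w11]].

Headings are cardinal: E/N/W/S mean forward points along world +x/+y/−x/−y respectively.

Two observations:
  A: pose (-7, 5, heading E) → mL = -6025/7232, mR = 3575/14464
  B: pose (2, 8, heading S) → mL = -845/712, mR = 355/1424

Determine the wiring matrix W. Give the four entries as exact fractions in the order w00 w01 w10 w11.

-1 -1 -1/2 1

obs A: pose=(-7,5,E) → sL=25/64, sR=50/113, mL=-6025/7232, mR=3575/14464
obs B: pose=(2,8,S) → sL=5/8, sR=50/89, mL=-845/712, mR=355/1424
sensor matrix S = [[25/64, 50/113], [5/8, 50/89]]; det S = -18375/321824
solve [mL_A; mL_B] = S·[w00; w01] and [mR_A; mR_B] = S·[w10; w11]:
  w00 = -1, w01 = -1, w10 = -1/2, w11 = 1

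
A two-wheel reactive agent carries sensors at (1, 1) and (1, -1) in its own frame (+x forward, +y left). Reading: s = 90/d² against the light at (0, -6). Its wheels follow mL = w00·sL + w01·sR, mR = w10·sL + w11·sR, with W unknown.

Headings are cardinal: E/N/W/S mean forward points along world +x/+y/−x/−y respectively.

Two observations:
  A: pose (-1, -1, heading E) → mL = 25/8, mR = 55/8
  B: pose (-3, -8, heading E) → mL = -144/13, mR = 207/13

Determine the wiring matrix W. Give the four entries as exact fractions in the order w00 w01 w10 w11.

-1 1 1/2 1

obs A: pose=(-1,-1,E) → sL=5/2, sR=45/8, mL=25/8, mR=55/8
obs B: pose=(-3,-8,E) → sL=18, sR=90/13, mL=-144/13, mR=207/13
sensor matrix S = [[5/2, 45/8], [18, 90/13]]; det S = -4365/52
solve [mL_A; mL_B] = S·[w00; w01] and [mR_A; mR_B] = S·[w10; w11]:
  w00 = -1, w01 = 1, w10 = 1/2, w11 = 1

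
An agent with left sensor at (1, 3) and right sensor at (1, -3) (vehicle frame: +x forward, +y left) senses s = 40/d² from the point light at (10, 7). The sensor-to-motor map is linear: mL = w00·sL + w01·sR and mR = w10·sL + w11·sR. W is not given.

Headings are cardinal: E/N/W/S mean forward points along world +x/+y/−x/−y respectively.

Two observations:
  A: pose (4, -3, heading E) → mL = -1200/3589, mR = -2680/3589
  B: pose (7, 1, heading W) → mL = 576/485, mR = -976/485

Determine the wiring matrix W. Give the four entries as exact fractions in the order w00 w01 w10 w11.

obs A: pose=(4,-3,E) → sL=20/37, sR=20/97, mL=-1200/3589, mR=-2680/3589
obs B: pose=(7,1,W) → sL=40/97, sR=8/5, mL=576/485, mR=-976/485
sensor matrix S = [[20/37, 20/97], [40/97, 8/5]]; det S = 271488/348133
solve [mL_A; mL_B] = S·[w00; w01] and [mR_A; mR_B] = S·[w10; w11]:
  w00 = -1, w01 = 1, w10 = -1, w11 = -1

-1 1 -1 -1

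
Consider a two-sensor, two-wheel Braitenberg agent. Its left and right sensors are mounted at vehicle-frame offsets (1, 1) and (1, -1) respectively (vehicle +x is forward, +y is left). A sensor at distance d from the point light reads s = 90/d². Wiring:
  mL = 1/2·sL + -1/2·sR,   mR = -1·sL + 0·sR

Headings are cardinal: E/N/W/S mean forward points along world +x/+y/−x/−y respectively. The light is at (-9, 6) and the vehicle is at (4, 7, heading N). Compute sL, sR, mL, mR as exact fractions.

left sensor world pos  = (3, 8); dL² = 148
right sensor world pos = (5, 8); dR² = 200
sL = 90/148 = 45/74
sR = 90/200 = 9/20
mL = 1/2·sL + -1/2·sR = 117/1480
mR = -1·sL + 0·sR = -45/74

45/74 9/20 117/1480 -45/74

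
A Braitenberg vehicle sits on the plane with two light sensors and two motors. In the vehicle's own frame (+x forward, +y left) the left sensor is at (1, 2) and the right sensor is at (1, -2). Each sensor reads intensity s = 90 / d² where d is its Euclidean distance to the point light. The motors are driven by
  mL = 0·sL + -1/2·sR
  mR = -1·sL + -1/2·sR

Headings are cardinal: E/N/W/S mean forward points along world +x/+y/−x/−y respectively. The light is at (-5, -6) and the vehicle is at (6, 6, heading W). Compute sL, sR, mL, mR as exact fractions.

left sensor world pos  = (5, 4); dL² = 200
right sensor world pos = (5, 8); dR² = 296
sL = 90/200 = 9/20
sR = 90/296 = 45/148
mL = 0·sL + -1/2·sR = -45/296
mR = -1·sL + -1/2·sR = -891/1480

9/20 45/148 -45/296 -891/1480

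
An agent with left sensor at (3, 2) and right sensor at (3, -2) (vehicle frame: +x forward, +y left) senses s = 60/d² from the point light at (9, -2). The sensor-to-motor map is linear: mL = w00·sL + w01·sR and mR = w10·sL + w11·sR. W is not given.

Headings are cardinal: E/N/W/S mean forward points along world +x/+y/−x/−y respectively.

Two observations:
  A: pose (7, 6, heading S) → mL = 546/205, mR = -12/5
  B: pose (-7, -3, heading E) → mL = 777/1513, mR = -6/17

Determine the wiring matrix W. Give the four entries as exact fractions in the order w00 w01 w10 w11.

obs A: pose=(7,6,S) → sL=12/5, sR=60/41, mL=546/205, mR=-12/5
obs B: pose=(-7,-3,E) → sL=6/17, sR=30/89, mL=777/1513, mR=-6/17
sensor matrix S = [[12/5, 60/41], [6/17, 30/89]]; det S = 18144/62033
solve [mL_A; mL_B] = S·[w00; w01] and [mR_A; mR_B] = S·[w10; w11]:
  w00 = 1/2, w01 = 1, w10 = -1, w11 = 0

1/2 1 -1 0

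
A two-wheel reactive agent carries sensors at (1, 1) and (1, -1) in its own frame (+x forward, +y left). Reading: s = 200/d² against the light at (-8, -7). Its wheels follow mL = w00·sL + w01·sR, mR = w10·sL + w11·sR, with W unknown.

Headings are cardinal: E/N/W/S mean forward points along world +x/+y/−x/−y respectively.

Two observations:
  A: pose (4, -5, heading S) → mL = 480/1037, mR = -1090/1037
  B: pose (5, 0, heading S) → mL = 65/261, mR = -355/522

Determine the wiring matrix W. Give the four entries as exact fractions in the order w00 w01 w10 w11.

obs A: pose=(4,-5,S) → sL=20/17, sR=100/61, mL=480/1037, mR=-1090/1037
obs B: pose=(5,0,S) → sL=25/29, sR=10/9, mL=65/261, mR=-355/522
sensor matrix S = [[20/17, 100/61], [25/29, 10/9]]; det S = -28700/270657
solve [mL_A; mL_B] = S·[w00; w01] and [mR_A; mR_B] = S·[w10; w11]:
  w00 = -1, w01 = 1, w10 = 1/2, w11 = -1

-1 1 1/2 -1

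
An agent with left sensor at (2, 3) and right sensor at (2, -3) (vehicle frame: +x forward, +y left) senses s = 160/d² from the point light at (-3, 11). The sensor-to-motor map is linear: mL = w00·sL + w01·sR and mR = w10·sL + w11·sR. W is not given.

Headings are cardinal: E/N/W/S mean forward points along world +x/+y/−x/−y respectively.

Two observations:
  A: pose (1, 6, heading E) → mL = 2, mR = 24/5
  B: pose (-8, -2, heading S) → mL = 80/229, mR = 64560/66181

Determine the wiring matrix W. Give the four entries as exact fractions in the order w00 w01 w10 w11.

obs A: pose=(1,6,E) → sL=4, sR=8/5, mL=2, mR=24/5
obs B: pose=(-8,-2,S) → sL=160/229, sR=160/289, mL=80/229, mR=64560/66181
sensor matrix S = [[4, 8/5], [160/229, 160/289]]; det S = 72576/66181
solve [mL_A; mL_B] = S·[w00; w01] and [mR_A; mR_B] = S·[w10; w11]:
  w00 = 1/2, w01 = 0, w10 = 1, w11 = 1/2

1/2 0 1 1/2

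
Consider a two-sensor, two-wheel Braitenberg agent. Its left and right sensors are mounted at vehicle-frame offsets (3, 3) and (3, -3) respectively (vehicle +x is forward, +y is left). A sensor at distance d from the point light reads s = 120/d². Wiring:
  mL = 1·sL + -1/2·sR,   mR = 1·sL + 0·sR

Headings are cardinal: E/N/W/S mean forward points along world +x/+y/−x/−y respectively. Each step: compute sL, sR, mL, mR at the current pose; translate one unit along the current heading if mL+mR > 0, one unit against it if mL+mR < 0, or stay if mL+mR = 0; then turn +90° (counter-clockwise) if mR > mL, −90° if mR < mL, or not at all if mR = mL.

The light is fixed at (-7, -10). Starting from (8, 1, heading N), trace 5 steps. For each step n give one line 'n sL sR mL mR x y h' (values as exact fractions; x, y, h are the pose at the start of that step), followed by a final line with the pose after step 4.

0 6/17 3/13 105/442 6/17 8 1 N
1 8/15 40/123 76/205 8/15 8 2 W
2 12/37 60/101 102/3737 12/37 7 2 S
3 24/97 120/353 2652/34241 24/97 7 1 E
4 6/17 3/13 105/442 6/17 8 1 N
final 8 2 W

n=0: pose=(8,1,N); sL=6/17, sR=3/13; mL=105/442, mR=6/17; mL+mR=261/442 → advance +1; mR−mL=3/26 → turn +1·90°
n=1: pose=(8,2,W); sL=8/15, sR=40/123; mL=76/205, mR=8/15; mL+mR=556/615 → advance +1; mR−mL=20/123 → turn +1·90°
n=2: pose=(7,2,S); sL=12/37, sR=60/101; mL=102/3737, mR=12/37; mL+mR=1314/3737 → advance +1; mR−mL=30/101 → turn +1·90°
n=3: pose=(7,1,E); sL=24/97, sR=120/353; mL=2652/34241, mR=24/97; mL+mR=11124/34241 → advance +1; mR−mL=60/353 → turn +1·90°
n=4: pose=(8,1,N); sL=6/17, sR=3/13; mL=105/442, mR=6/17; mL+mR=261/442 → advance +1; mR−mL=3/26 → turn +1·90°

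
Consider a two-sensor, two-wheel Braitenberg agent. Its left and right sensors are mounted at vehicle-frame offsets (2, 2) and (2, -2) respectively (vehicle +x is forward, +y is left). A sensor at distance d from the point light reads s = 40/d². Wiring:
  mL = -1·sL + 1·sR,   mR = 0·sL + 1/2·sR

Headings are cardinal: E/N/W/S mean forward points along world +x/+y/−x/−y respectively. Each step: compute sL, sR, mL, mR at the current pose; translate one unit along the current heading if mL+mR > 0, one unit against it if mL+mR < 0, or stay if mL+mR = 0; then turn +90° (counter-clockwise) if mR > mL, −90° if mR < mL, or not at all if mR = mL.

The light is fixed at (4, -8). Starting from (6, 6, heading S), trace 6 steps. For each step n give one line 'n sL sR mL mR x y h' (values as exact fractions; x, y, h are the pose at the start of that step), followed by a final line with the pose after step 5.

0 1/4 5/18 1/36 5/36 6 6 S
1 40/241 40/137 4160/33017 20/137 6 5 E
2 20/113 4/25 -48/2825 2/25 7 5 N
3 8/29 40/257 -896/7453 20/257 7 6 W
4 2/9 10/37 16/333 5/37 8 6 S
5 40/261 40/157 4160/40977 20/157 8 5 E
final 9 5 N

n=0: pose=(6,6,S); sL=1/4, sR=5/18; mL=1/36, mR=5/36; mL+mR=1/6 → advance +1; mR−mL=1/9 → turn +1·90°
n=1: pose=(6,5,E); sL=40/241, sR=40/137; mL=4160/33017, mR=20/137; mL+mR=8980/33017 → advance +1; mR−mL=660/33017 → turn +1·90°
n=2: pose=(7,5,N); sL=20/113, sR=4/25; mL=-48/2825, mR=2/25; mL+mR=178/2825 → advance +1; mR−mL=274/2825 → turn +1·90°
n=3: pose=(7,6,W); sL=8/29, sR=40/257; mL=-896/7453, mR=20/257; mL+mR=-316/7453 → advance -1; mR−mL=1476/7453 → turn +1·90°
n=4: pose=(8,6,S); sL=2/9, sR=10/37; mL=16/333, mR=5/37; mL+mR=61/333 → advance +1; mR−mL=29/333 → turn +1·90°
n=5: pose=(8,5,E); sL=40/261, sR=40/157; mL=4160/40977, mR=20/157; mL+mR=9380/40977 → advance +1; mR−mL=1060/40977 → turn +1·90°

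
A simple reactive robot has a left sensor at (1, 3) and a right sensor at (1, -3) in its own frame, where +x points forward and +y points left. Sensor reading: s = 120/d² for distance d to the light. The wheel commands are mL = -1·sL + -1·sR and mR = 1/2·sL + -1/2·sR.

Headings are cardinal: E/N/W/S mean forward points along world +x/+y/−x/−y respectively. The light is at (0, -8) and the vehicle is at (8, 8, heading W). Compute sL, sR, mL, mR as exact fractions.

60/109 12/41 -3768/4469 576/4469

left sensor world pos  = (7, 5); dL² = 218
right sensor world pos = (7, 11); dR² = 410
sL = 120/218 = 60/109
sR = 120/410 = 12/41
mL = -1·sL + -1·sR = -3768/4469
mR = 1/2·sL + -1/2·sR = 576/4469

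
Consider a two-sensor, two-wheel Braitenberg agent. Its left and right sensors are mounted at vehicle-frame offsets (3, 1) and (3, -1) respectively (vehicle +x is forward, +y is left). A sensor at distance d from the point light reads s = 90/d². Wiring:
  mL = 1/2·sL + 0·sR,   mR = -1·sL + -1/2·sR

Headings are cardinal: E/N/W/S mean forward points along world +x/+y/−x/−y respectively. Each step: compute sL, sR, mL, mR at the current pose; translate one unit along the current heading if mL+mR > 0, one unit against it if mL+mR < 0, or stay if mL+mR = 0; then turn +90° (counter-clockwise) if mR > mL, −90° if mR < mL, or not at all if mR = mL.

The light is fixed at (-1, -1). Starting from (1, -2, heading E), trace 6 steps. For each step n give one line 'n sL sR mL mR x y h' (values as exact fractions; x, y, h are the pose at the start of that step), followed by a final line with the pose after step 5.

0 18/5 90/29 9/5 -747/145 1 -2 E
1 9/2 45/8 9/4 -117/16 0 -2 S
2 18 18 9 -27 0 -1 W
3 9 5 9/2 -23/2 1 -1 N
4 18/5 90/29 9/5 -747/145 1 -2 E
5 9/2 45/8 9/4 -117/16 0 -2 S
final 0 -1 W

n=0: pose=(1,-2,E); sL=18/5, sR=90/29; mL=9/5, mR=-747/145; mL+mR=-486/145 → advance -1; mR−mL=-1008/145 → turn -1·90°
n=1: pose=(0,-2,S); sL=9/2, sR=45/8; mL=9/4, mR=-117/16; mL+mR=-81/16 → advance -1; mR−mL=-153/16 → turn -1·90°
n=2: pose=(0,-1,W); sL=18, sR=18; mL=9, mR=-27; mL+mR=-18 → advance -1; mR−mL=-36 → turn -1·90°
n=3: pose=(1,-1,N); sL=9, sR=5; mL=9/2, mR=-23/2; mL+mR=-7 → advance -1; mR−mL=-16 → turn -1·90°
n=4: pose=(1,-2,E); sL=18/5, sR=90/29; mL=9/5, mR=-747/145; mL+mR=-486/145 → advance -1; mR−mL=-1008/145 → turn -1·90°
n=5: pose=(0,-2,S); sL=9/2, sR=45/8; mL=9/4, mR=-117/16; mL+mR=-81/16 → advance -1; mR−mL=-153/16 → turn -1·90°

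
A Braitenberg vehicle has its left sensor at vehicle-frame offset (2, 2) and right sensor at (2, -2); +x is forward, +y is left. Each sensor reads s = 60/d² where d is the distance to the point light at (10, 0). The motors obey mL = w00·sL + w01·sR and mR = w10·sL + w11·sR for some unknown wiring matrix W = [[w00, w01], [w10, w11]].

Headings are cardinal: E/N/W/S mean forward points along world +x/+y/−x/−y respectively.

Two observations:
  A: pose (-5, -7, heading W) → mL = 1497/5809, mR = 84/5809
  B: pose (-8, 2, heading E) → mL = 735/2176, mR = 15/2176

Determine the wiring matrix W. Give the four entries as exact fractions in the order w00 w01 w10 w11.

obs A: pose=(-5,-7,W) → sL=6/37, sR=30/157, mL=1497/5809, mR=84/5809
obs B: pose=(-8,2,E) → sL=15/68, sR=15/64, mL=735/2176, mR=15/2176
sensor matrix S = [[6/37, 30/157], [15/68, 15/64]]; det S = -13095/3160096
solve [mL_A; mL_B] = S·[w00; w01] and [mR_A; mR_B] = S·[w10; w11]:
  w00 = 1, w01 = 1/2, w10 = -1/2, w11 = 1/2

1 1/2 -1/2 1/2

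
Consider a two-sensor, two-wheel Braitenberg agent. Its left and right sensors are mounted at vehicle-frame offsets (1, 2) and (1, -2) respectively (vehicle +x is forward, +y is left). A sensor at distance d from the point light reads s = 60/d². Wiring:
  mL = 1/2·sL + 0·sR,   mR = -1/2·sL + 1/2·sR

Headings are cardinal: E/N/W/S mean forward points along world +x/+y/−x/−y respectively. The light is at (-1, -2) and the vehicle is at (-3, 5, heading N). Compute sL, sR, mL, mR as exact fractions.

left sensor world pos  = (-5, 6); dL² = 80
right sensor world pos = (-1, 6); dR² = 64
sL = 60/80 = 3/4
sR = 60/64 = 15/16
mL = 1/2·sL + 0·sR = 3/8
mR = -1/2·sL + 1/2·sR = 3/32

3/4 15/16 3/8 3/32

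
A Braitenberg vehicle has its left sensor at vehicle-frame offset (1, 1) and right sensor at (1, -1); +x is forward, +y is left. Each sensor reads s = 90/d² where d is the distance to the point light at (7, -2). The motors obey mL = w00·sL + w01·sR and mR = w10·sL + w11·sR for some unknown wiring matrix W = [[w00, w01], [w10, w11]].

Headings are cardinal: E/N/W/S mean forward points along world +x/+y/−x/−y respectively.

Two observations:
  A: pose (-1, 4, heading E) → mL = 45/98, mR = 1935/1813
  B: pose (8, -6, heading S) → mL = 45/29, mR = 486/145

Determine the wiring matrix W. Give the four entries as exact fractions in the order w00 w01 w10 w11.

1/2 0 1/2 1/2

obs A: pose=(-1,4,E) → sL=45/49, sR=45/37, mL=45/98, mR=1935/1813
obs B: pose=(8,-6,S) → sL=90/29, sR=18/5, mL=45/29, mR=486/145
sensor matrix S = [[45/49, 45/37], [90/29, 18/5]]; det S = -24624/52577
solve [mL_A; mL_B] = S·[w00; w01] and [mR_A; mR_B] = S·[w10; w11]:
  w00 = 1/2, w01 = 0, w10 = 1/2, w11 = 1/2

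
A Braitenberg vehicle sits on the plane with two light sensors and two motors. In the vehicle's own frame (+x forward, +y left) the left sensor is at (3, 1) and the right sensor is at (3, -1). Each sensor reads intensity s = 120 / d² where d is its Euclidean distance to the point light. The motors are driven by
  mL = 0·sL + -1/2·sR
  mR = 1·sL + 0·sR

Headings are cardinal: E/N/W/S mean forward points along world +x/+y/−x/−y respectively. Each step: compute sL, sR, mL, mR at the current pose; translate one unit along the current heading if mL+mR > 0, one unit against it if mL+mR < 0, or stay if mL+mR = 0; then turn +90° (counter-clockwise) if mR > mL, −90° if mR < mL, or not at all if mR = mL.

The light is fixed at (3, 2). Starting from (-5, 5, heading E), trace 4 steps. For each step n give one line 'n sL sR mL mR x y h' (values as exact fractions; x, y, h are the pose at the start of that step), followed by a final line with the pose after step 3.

0 120/41 120/29 -60/29 120/41 -5 5 E
1 6/5 5/3 -5/6 6/5 -4 5 N
2 120/109 24/25 -12/25 120/109 -4 6 W
3 12/5 60/41 -30/41 12/5 -5 6 S
final -5 5 E

n=0: pose=(-5,5,E); sL=120/41, sR=120/29; mL=-60/29, mR=120/41; mL+mR=1020/1189 → advance +1; mR−mL=5940/1189 → turn +1·90°
n=1: pose=(-4,5,N); sL=6/5, sR=5/3; mL=-5/6, mR=6/5; mL+mR=11/30 → advance +1; mR−mL=61/30 → turn +1·90°
n=2: pose=(-4,6,W); sL=120/109, sR=24/25; mL=-12/25, mR=120/109; mL+mR=1692/2725 → advance +1; mR−mL=4308/2725 → turn +1·90°
n=3: pose=(-5,6,S); sL=12/5, sR=60/41; mL=-30/41, mR=12/5; mL+mR=342/205 → advance +1; mR−mL=642/205 → turn +1·90°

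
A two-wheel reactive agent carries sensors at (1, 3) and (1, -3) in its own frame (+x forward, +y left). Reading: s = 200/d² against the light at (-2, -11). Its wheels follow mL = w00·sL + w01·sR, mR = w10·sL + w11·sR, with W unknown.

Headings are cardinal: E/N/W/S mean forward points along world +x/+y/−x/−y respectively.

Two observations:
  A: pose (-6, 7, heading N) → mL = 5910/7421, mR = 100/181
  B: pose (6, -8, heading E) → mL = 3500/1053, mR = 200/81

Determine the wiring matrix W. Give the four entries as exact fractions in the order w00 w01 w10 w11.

obs A: pose=(-6,7,N) → sL=20/41, sR=100/181, mL=5910/7421, mR=100/181
obs B: pose=(6,-8,E) → sL=200/117, sR=200/81, mL=3500/1053, mR=200/81
sensor matrix S = [[20/41, 100/181], [200/117, 200/81]]; det S = 2032000/7814313
solve [mL_A; mL_B] = S·[w00; w01] and [mR_A; mR_B] = S·[w10; w11]:
  w00 = 1/2, w01 = 1, w10 = 0, w11 = 1

1/2 1 0 1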